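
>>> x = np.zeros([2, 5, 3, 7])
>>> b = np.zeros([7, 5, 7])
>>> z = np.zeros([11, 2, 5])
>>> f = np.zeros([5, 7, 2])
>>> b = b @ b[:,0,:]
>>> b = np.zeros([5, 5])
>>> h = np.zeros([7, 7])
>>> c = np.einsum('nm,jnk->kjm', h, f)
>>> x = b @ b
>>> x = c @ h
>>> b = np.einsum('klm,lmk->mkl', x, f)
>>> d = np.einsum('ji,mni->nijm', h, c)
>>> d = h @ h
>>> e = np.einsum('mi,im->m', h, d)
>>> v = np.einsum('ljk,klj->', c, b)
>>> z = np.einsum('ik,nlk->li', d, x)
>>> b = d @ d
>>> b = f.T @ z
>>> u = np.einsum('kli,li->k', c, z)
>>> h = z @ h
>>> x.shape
(2, 5, 7)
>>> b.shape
(2, 7, 7)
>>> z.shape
(5, 7)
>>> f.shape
(5, 7, 2)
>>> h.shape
(5, 7)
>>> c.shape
(2, 5, 7)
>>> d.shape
(7, 7)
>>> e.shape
(7,)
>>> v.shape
()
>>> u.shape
(2,)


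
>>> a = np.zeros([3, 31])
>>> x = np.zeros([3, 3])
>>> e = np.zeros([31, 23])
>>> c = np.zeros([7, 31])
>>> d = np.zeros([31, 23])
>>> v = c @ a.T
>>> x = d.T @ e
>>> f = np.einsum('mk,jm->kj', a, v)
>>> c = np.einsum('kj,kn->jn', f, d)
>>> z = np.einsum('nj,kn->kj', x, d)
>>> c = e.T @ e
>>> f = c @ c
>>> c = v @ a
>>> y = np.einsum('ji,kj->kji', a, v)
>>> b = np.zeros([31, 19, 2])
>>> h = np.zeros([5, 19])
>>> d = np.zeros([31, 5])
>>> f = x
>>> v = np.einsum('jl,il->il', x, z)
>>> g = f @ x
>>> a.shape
(3, 31)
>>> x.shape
(23, 23)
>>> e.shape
(31, 23)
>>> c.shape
(7, 31)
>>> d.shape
(31, 5)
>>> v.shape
(31, 23)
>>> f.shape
(23, 23)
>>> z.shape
(31, 23)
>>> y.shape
(7, 3, 31)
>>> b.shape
(31, 19, 2)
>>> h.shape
(5, 19)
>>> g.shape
(23, 23)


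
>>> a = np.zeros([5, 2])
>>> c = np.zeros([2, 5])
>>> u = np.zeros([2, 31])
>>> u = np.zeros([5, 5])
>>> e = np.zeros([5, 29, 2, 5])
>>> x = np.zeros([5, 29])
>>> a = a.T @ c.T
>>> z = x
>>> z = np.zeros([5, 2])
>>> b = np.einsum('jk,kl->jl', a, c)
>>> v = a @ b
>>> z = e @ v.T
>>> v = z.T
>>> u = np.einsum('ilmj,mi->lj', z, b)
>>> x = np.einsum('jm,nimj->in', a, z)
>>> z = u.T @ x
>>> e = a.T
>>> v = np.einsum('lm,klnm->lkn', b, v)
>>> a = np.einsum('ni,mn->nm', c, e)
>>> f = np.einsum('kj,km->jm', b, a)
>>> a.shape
(2, 2)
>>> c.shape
(2, 5)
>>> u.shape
(29, 2)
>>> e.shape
(2, 2)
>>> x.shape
(29, 5)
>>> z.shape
(2, 5)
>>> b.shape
(2, 5)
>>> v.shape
(2, 2, 29)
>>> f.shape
(5, 2)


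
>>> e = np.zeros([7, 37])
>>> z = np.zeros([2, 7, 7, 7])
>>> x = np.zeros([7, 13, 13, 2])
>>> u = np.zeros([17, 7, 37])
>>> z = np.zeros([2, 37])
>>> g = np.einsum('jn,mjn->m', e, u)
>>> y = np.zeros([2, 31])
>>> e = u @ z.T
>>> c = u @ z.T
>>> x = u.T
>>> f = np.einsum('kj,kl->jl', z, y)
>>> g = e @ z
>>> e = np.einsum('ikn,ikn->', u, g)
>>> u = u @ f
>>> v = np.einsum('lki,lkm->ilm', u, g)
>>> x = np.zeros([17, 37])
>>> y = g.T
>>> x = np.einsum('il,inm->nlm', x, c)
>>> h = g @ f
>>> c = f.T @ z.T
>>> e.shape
()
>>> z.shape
(2, 37)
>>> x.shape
(7, 37, 2)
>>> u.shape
(17, 7, 31)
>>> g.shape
(17, 7, 37)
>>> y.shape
(37, 7, 17)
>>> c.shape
(31, 2)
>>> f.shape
(37, 31)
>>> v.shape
(31, 17, 37)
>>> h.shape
(17, 7, 31)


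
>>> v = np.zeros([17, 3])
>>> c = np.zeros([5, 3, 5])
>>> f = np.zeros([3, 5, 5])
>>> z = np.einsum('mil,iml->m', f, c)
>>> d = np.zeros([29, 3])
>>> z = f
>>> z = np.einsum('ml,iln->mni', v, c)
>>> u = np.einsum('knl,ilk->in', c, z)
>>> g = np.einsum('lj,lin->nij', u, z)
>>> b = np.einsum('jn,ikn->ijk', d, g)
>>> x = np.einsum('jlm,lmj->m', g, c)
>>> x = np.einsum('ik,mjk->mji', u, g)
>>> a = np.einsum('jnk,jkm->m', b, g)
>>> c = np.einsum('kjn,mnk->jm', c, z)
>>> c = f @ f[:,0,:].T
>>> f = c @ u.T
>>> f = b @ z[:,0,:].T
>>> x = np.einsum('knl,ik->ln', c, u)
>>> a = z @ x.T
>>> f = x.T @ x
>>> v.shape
(17, 3)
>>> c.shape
(3, 5, 3)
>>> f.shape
(5, 5)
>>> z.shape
(17, 5, 5)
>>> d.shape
(29, 3)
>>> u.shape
(17, 3)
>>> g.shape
(5, 5, 3)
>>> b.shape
(5, 29, 5)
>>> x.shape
(3, 5)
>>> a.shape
(17, 5, 3)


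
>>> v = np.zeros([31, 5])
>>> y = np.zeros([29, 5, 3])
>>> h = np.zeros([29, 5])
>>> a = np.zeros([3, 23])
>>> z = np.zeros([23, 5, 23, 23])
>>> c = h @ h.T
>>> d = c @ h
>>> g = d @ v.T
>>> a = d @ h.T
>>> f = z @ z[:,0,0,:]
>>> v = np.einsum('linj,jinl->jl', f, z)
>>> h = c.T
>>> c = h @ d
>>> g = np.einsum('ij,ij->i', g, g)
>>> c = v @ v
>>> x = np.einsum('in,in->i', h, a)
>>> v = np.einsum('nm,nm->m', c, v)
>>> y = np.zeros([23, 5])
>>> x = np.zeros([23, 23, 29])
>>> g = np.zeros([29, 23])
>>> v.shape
(23,)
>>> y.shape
(23, 5)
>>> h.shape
(29, 29)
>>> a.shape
(29, 29)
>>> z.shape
(23, 5, 23, 23)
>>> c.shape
(23, 23)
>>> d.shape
(29, 5)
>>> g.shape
(29, 23)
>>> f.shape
(23, 5, 23, 23)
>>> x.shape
(23, 23, 29)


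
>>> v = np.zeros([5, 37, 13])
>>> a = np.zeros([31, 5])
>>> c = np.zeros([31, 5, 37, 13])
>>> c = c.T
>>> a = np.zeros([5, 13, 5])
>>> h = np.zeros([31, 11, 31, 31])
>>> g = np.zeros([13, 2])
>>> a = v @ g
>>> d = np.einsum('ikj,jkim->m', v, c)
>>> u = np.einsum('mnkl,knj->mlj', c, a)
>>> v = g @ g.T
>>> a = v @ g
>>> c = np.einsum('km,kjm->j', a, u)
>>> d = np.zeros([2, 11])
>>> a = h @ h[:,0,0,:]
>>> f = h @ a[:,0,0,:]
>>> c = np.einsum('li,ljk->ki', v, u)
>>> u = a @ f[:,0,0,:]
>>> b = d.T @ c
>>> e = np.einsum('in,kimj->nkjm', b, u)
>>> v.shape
(13, 13)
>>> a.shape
(31, 11, 31, 31)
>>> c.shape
(2, 13)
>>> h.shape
(31, 11, 31, 31)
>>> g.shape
(13, 2)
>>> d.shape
(2, 11)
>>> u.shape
(31, 11, 31, 31)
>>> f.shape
(31, 11, 31, 31)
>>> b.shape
(11, 13)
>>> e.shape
(13, 31, 31, 31)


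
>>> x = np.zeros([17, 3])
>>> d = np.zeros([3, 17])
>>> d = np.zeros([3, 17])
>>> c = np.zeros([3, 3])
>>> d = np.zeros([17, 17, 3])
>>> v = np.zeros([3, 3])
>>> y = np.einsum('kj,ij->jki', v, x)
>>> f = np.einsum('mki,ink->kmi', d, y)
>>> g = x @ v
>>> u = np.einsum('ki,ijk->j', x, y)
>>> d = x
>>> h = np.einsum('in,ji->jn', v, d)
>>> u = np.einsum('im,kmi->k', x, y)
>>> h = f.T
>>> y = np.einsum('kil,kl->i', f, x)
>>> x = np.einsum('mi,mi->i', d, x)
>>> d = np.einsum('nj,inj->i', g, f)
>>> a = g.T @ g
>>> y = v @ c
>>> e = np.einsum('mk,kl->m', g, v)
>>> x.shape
(3,)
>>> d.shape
(17,)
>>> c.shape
(3, 3)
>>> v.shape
(3, 3)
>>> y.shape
(3, 3)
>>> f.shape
(17, 17, 3)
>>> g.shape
(17, 3)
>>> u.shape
(3,)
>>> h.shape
(3, 17, 17)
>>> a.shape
(3, 3)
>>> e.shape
(17,)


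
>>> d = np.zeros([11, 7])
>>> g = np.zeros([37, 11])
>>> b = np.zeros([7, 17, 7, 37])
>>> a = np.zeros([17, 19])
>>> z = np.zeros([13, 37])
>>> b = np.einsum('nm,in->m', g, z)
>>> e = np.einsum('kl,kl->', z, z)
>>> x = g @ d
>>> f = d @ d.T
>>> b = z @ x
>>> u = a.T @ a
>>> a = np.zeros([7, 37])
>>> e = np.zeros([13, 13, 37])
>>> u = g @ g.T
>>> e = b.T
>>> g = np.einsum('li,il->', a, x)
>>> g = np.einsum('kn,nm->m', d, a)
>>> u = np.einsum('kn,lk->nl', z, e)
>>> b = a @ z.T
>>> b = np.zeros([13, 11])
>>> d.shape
(11, 7)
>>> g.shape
(37,)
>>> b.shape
(13, 11)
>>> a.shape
(7, 37)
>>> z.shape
(13, 37)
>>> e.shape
(7, 13)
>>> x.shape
(37, 7)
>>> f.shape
(11, 11)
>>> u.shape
(37, 7)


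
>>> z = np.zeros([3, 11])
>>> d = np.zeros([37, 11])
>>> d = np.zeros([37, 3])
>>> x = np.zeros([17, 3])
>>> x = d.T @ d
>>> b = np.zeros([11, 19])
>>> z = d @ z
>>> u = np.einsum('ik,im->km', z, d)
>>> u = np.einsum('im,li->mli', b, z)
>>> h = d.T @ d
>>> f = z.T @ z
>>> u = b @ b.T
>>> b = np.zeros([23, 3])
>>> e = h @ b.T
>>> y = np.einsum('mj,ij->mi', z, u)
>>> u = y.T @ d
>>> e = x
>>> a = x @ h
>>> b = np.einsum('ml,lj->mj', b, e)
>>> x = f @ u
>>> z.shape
(37, 11)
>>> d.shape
(37, 3)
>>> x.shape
(11, 3)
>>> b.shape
(23, 3)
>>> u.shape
(11, 3)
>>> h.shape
(3, 3)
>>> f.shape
(11, 11)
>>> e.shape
(3, 3)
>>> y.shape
(37, 11)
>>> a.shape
(3, 3)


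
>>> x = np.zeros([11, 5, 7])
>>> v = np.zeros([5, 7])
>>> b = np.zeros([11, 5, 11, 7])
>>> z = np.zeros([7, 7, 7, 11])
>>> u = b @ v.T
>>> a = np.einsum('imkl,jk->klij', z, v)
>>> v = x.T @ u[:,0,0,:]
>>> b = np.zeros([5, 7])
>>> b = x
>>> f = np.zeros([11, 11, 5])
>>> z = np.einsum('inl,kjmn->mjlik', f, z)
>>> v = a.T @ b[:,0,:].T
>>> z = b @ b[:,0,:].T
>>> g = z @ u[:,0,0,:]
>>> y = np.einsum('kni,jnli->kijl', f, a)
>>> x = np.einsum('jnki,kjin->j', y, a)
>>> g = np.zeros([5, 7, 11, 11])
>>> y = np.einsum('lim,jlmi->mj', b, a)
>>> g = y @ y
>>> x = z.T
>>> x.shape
(11, 5, 11)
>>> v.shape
(5, 7, 11, 11)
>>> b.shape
(11, 5, 7)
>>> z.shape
(11, 5, 11)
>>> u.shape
(11, 5, 11, 5)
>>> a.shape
(7, 11, 7, 5)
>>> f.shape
(11, 11, 5)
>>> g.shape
(7, 7)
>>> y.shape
(7, 7)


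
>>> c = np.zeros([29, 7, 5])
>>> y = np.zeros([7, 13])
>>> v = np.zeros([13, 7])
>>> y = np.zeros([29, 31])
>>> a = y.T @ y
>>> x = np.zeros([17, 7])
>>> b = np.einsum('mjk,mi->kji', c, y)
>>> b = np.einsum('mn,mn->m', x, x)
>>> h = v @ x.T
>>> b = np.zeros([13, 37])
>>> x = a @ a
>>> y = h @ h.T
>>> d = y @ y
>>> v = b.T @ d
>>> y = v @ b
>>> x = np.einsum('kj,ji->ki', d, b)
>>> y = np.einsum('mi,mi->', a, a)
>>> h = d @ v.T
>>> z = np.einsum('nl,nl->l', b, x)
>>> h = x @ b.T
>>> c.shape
(29, 7, 5)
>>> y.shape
()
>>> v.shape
(37, 13)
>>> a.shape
(31, 31)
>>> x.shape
(13, 37)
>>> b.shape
(13, 37)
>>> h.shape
(13, 13)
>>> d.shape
(13, 13)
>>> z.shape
(37,)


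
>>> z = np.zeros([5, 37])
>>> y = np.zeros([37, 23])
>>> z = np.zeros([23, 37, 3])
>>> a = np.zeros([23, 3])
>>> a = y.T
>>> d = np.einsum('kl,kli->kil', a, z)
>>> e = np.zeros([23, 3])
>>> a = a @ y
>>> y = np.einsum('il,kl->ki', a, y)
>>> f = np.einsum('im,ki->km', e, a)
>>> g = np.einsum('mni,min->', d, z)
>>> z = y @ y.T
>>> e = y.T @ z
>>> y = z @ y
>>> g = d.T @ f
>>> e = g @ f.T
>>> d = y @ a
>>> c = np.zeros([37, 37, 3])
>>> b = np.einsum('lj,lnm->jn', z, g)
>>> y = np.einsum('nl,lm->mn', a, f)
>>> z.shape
(37, 37)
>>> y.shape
(3, 23)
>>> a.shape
(23, 23)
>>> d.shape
(37, 23)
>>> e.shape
(37, 3, 23)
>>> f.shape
(23, 3)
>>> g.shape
(37, 3, 3)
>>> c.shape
(37, 37, 3)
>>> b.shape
(37, 3)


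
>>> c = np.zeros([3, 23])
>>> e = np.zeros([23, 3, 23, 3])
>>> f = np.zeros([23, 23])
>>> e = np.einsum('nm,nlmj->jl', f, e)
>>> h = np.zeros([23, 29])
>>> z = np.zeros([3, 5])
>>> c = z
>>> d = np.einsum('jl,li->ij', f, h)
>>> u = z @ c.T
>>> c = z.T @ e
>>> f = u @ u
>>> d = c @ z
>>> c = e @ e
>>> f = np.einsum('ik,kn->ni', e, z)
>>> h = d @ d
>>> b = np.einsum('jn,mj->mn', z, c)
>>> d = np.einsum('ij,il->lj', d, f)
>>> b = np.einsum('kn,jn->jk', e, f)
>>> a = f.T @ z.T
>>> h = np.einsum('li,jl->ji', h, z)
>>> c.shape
(3, 3)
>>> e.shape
(3, 3)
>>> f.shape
(5, 3)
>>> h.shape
(3, 5)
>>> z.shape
(3, 5)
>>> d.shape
(3, 5)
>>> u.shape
(3, 3)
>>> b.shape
(5, 3)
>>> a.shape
(3, 3)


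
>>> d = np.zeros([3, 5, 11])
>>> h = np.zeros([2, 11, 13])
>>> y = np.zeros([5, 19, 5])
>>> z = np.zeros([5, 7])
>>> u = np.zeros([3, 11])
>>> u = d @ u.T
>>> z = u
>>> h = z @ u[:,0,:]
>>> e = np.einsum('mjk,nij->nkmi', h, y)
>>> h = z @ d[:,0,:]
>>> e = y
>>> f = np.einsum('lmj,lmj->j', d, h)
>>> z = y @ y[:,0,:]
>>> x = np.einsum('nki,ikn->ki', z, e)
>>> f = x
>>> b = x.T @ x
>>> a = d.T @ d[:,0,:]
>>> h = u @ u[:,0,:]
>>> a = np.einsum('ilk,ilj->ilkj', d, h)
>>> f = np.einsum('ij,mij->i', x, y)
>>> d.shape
(3, 5, 11)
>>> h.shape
(3, 5, 3)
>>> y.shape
(5, 19, 5)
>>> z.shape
(5, 19, 5)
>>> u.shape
(3, 5, 3)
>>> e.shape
(5, 19, 5)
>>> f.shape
(19,)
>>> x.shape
(19, 5)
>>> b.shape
(5, 5)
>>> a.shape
(3, 5, 11, 3)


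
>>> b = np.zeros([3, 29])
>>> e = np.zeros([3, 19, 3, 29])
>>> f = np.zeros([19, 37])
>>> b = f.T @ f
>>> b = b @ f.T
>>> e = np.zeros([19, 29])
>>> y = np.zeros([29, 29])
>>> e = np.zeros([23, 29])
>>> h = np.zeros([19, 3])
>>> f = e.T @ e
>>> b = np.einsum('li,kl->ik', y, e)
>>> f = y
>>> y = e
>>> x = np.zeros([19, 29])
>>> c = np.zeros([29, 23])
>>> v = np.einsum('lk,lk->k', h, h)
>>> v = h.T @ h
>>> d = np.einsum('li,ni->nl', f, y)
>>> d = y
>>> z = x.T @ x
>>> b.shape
(29, 23)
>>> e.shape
(23, 29)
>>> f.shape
(29, 29)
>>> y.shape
(23, 29)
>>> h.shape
(19, 3)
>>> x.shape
(19, 29)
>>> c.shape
(29, 23)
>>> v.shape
(3, 3)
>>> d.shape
(23, 29)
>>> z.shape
(29, 29)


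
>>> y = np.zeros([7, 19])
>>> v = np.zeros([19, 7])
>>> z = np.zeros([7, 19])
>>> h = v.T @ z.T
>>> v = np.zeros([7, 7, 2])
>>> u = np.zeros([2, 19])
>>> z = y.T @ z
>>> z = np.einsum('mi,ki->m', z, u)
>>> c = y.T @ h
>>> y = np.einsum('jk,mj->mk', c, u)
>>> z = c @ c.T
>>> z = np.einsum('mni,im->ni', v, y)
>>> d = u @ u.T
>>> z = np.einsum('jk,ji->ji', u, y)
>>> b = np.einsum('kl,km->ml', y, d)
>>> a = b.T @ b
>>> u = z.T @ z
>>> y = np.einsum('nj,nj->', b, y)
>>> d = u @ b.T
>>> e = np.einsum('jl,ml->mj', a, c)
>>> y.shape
()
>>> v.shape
(7, 7, 2)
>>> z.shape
(2, 7)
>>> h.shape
(7, 7)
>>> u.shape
(7, 7)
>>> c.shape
(19, 7)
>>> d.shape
(7, 2)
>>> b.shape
(2, 7)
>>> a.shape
(7, 7)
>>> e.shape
(19, 7)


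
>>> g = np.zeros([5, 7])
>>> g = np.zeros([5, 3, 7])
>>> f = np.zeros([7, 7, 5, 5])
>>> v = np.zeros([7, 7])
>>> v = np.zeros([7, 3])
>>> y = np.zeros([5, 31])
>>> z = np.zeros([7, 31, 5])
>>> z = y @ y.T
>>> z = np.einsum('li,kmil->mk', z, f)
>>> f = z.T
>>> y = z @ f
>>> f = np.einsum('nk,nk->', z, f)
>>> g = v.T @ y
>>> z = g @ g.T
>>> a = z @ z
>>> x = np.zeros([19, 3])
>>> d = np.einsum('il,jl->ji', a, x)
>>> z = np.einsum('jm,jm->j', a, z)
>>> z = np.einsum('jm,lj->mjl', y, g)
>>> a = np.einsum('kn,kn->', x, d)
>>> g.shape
(3, 7)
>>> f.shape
()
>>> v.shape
(7, 3)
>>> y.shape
(7, 7)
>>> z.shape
(7, 7, 3)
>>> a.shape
()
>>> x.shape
(19, 3)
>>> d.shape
(19, 3)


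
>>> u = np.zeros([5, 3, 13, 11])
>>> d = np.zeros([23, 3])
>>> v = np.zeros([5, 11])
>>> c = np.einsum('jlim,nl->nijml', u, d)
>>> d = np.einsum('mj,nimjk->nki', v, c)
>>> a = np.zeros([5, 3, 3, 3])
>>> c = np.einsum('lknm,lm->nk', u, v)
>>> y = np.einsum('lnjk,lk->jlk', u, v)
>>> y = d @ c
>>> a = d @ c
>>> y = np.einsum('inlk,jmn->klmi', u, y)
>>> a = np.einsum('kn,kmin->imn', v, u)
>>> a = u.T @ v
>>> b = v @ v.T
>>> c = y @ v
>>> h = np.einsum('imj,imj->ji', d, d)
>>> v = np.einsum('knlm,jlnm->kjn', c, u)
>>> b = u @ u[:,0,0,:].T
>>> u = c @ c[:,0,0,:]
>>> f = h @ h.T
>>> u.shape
(11, 13, 3, 11)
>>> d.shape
(23, 3, 13)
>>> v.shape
(11, 5, 13)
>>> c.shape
(11, 13, 3, 11)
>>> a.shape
(11, 13, 3, 11)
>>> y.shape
(11, 13, 3, 5)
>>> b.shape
(5, 3, 13, 5)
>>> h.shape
(13, 23)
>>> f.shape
(13, 13)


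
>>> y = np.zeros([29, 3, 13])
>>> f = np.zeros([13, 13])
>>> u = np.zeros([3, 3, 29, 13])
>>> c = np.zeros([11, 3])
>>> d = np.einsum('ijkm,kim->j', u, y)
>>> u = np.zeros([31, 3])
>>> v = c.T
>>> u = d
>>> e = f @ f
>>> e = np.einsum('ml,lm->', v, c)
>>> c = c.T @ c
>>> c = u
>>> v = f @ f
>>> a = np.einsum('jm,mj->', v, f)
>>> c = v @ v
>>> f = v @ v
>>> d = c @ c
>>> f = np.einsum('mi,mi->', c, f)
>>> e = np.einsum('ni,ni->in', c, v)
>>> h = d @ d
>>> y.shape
(29, 3, 13)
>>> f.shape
()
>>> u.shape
(3,)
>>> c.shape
(13, 13)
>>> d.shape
(13, 13)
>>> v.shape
(13, 13)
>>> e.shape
(13, 13)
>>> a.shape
()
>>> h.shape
(13, 13)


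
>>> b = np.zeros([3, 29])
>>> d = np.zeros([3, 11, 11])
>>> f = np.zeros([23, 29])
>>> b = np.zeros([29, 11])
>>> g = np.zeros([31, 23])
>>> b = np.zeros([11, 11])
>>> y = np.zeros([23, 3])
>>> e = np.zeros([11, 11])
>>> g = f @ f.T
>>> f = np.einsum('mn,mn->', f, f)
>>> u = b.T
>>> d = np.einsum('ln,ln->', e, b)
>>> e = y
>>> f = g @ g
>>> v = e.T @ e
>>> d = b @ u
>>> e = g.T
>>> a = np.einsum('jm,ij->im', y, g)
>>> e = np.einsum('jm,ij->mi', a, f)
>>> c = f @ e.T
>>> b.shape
(11, 11)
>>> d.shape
(11, 11)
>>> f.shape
(23, 23)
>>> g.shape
(23, 23)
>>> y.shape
(23, 3)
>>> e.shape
(3, 23)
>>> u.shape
(11, 11)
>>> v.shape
(3, 3)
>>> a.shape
(23, 3)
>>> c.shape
(23, 3)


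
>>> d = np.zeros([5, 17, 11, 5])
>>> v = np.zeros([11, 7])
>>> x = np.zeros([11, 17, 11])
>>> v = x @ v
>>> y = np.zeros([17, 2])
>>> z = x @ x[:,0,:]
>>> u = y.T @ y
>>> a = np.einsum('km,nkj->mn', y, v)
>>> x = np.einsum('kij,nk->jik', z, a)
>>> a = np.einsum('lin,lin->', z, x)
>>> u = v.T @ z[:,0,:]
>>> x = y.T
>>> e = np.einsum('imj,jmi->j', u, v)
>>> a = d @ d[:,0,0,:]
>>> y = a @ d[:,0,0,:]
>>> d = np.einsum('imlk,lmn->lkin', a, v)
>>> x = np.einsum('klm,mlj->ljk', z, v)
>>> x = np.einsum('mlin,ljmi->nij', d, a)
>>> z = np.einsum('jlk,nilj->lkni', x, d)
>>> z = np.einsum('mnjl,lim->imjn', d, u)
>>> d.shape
(11, 5, 5, 7)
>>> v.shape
(11, 17, 7)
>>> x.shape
(7, 5, 17)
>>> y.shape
(5, 17, 11, 5)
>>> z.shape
(17, 11, 5, 5)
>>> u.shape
(7, 17, 11)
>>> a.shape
(5, 17, 11, 5)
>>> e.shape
(11,)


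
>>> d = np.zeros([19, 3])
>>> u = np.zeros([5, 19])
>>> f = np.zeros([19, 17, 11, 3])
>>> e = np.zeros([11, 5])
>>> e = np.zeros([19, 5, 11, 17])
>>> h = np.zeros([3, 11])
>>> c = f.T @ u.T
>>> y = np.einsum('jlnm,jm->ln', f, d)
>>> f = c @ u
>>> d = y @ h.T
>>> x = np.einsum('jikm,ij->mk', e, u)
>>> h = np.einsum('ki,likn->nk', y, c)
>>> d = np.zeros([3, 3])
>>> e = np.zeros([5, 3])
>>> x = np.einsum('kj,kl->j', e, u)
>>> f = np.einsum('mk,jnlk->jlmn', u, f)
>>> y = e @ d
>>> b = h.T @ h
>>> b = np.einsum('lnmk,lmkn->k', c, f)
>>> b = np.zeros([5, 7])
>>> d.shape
(3, 3)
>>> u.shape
(5, 19)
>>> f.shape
(3, 17, 5, 11)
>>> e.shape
(5, 3)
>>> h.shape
(5, 17)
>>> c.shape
(3, 11, 17, 5)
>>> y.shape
(5, 3)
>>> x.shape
(3,)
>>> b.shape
(5, 7)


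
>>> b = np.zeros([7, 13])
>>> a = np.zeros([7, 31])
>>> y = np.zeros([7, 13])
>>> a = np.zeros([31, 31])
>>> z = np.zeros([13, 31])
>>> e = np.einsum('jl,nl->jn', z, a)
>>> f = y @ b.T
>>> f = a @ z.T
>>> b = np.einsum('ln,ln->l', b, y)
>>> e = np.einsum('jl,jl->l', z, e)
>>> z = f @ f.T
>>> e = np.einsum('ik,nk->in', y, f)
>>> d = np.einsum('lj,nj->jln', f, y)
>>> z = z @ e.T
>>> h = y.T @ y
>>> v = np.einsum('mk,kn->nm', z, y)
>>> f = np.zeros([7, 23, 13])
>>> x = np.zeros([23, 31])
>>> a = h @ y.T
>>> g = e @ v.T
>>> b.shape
(7,)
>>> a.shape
(13, 7)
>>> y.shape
(7, 13)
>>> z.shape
(31, 7)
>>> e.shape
(7, 31)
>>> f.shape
(7, 23, 13)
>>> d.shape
(13, 31, 7)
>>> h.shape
(13, 13)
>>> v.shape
(13, 31)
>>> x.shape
(23, 31)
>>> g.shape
(7, 13)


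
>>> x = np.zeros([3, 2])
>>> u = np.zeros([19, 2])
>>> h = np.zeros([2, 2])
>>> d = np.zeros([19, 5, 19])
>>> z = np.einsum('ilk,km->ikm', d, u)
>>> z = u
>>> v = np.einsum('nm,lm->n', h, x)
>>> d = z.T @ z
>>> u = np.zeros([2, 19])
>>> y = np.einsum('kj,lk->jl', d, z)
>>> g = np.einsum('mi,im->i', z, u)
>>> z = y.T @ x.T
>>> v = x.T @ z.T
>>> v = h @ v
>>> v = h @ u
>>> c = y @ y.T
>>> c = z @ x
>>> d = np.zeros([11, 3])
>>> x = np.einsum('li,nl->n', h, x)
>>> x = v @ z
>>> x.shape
(2, 3)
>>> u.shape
(2, 19)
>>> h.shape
(2, 2)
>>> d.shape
(11, 3)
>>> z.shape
(19, 3)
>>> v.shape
(2, 19)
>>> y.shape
(2, 19)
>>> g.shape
(2,)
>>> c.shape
(19, 2)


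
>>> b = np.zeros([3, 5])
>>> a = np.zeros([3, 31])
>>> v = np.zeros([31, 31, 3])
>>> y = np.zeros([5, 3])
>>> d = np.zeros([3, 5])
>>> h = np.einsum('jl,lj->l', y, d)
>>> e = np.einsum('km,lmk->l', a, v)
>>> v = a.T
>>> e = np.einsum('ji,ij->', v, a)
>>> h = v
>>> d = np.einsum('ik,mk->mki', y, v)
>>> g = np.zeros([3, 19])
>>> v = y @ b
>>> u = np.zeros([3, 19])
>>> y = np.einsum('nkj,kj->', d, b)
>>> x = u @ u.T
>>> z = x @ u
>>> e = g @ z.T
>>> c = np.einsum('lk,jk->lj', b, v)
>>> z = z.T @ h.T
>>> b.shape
(3, 5)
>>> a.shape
(3, 31)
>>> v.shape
(5, 5)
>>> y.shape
()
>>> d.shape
(31, 3, 5)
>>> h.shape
(31, 3)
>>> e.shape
(3, 3)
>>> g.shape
(3, 19)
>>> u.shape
(3, 19)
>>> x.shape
(3, 3)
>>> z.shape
(19, 31)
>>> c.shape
(3, 5)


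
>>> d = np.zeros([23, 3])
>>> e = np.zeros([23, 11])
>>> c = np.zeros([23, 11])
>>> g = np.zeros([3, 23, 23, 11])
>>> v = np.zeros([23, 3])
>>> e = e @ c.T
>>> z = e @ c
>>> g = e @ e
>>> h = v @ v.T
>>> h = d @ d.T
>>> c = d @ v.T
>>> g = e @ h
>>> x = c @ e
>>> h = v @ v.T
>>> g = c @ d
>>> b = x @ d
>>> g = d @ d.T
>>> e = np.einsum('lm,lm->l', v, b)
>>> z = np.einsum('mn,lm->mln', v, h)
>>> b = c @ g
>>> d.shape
(23, 3)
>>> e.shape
(23,)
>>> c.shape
(23, 23)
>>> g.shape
(23, 23)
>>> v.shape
(23, 3)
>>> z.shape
(23, 23, 3)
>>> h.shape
(23, 23)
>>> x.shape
(23, 23)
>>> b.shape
(23, 23)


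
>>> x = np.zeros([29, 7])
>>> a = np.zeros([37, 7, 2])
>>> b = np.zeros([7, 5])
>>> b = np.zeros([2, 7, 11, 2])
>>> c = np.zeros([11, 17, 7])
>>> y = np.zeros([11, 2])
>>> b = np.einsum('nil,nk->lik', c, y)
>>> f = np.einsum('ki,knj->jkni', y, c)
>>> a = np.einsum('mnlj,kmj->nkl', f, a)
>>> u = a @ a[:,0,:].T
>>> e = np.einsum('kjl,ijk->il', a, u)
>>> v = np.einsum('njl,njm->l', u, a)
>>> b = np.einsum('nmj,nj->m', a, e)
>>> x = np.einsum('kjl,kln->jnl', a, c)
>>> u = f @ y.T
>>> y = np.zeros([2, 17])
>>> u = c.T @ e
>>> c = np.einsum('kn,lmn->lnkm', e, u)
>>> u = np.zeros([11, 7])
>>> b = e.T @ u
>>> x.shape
(37, 7, 17)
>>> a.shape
(11, 37, 17)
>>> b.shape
(17, 7)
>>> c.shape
(7, 17, 11, 17)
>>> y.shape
(2, 17)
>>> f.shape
(7, 11, 17, 2)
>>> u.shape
(11, 7)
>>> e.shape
(11, 17)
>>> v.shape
(11,)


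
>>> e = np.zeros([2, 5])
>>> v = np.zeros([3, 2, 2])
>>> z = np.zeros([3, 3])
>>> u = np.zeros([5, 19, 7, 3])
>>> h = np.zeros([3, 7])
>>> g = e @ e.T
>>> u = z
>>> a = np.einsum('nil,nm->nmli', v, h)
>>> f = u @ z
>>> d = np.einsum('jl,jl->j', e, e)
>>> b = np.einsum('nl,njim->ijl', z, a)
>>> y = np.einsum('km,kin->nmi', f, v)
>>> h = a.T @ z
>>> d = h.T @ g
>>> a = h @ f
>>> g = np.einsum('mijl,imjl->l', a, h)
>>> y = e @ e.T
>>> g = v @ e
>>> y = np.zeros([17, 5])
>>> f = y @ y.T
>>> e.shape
(2, 5)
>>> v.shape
(3, 2, 2)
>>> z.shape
(3, 3)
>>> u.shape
(3, 3)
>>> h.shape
(2, 2, 7, 3)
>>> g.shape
(3, 2, 5)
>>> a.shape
(2, 2, 7, 3)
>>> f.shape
(17, 17)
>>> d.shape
(3, 7, 2, 2)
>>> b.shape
(2, 7, 3)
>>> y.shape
(17, 5)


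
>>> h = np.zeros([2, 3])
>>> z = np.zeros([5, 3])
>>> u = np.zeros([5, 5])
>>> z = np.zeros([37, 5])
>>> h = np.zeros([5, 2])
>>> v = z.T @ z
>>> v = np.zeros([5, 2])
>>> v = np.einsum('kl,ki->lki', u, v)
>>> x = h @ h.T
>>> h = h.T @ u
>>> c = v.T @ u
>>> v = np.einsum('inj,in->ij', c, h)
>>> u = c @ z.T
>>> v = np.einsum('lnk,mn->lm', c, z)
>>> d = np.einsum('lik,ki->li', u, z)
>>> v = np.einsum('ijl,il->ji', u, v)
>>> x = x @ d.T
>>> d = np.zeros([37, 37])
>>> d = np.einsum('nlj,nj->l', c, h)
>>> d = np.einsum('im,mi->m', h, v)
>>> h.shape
(2, 5)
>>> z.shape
(37, 5)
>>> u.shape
(2, 5, 37)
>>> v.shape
(5, 2)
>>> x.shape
(5, 2)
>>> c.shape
(2, 5, 5)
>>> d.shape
(5,)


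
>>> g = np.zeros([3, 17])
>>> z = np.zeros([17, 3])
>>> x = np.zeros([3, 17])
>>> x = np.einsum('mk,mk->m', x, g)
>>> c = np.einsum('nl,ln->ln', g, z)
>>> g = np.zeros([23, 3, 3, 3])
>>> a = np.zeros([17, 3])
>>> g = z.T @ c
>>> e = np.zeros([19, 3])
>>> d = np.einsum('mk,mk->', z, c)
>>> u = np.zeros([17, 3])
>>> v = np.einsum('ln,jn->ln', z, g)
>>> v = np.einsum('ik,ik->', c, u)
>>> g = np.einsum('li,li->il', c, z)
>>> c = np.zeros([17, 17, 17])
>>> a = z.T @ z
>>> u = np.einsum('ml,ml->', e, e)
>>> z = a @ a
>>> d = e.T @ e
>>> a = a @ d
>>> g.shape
(3, 17)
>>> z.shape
(3, 3)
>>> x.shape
(3,)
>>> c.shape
(17, 17, 17)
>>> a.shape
(3, 3)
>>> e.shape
(19, 3)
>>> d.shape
(3, 3)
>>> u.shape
()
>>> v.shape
()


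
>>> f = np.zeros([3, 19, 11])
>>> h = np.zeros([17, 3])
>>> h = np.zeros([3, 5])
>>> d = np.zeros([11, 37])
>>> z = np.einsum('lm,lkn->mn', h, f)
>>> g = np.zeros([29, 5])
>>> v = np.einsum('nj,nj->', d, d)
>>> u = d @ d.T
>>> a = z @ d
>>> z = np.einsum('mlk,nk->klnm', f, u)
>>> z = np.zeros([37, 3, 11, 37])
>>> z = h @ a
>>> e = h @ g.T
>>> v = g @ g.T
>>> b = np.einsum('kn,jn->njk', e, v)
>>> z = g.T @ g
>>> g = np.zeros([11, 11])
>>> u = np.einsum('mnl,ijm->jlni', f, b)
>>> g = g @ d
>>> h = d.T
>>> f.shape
(3, 19, 11)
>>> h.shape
(37, 11)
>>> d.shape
(11, 37)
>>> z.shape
(5, 5)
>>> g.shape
(11, 37)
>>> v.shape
(29, 29)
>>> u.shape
(29, 11, 19, 29)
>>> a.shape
(5, 37)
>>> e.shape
(3, 29)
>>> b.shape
(29, 29, 3)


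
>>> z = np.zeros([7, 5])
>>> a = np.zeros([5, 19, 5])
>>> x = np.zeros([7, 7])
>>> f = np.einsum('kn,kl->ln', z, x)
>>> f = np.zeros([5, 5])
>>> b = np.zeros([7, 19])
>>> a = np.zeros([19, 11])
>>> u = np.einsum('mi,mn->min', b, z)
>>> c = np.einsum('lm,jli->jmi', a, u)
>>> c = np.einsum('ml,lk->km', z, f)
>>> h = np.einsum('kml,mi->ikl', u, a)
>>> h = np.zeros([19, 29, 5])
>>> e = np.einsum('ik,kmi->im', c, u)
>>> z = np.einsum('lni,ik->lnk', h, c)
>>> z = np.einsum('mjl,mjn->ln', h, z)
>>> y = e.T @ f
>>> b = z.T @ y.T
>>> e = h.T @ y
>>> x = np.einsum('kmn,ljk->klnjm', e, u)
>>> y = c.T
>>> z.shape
(5, 7)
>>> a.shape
(19, 11)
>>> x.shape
(5, 7, 5, 19, 29)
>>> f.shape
(5, 5)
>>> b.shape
(7, 19)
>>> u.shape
(7, 19, 5)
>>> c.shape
(5, 7)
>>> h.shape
(19, 29, 5)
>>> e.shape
(5, 29, 5)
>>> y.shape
(7, 5)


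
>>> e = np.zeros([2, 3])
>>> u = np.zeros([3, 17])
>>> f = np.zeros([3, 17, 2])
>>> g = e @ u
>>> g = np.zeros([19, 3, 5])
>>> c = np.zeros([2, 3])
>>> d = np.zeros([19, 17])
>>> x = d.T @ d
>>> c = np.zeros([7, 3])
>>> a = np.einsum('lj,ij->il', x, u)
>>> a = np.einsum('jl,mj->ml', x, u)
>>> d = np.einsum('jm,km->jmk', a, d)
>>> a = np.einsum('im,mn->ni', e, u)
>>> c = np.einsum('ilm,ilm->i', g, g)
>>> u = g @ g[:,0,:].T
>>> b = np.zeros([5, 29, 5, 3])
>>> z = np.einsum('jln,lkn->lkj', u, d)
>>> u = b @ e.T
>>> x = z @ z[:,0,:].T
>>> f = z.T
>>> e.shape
(2, 3)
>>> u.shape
(5, 29, 5, 2)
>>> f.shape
(19, 17, 3)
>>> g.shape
(19, 3, 5)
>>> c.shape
(19,)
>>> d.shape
(3, 17, 19)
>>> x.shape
(3, 17, 3)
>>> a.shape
(17, 2)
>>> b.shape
(5, 29, 5, 3)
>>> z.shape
(3, 17, 19)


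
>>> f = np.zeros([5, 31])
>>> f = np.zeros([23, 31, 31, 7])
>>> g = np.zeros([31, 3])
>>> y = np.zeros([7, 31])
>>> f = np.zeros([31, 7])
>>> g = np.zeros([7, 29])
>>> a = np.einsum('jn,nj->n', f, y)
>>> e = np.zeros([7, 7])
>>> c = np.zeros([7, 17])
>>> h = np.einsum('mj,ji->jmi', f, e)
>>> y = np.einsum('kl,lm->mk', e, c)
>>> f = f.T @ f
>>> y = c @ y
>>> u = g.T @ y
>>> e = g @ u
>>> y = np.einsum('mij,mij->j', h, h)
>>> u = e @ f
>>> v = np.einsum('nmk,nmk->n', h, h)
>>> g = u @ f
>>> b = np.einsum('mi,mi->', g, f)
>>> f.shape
(7, 7)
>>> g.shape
(7, 7)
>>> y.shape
(7,)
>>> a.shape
(7,)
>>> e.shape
(7, 7)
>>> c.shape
(7, 17)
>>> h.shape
(7, 31, 7)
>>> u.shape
(7, 7)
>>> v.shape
(7,)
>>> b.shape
()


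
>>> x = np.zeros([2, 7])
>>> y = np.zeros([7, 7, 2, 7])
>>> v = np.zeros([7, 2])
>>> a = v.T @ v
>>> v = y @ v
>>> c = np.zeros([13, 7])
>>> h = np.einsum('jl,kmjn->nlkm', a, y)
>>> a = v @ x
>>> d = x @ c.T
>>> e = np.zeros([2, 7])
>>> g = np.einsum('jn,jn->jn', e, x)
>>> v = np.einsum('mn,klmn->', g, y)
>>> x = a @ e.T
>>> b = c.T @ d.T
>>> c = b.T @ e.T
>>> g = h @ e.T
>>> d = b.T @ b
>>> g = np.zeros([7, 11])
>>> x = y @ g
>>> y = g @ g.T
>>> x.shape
(7, 7, 2, 11)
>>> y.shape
(7, 7)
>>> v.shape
()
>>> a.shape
(7, 7, 2, 7)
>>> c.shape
(2, 2)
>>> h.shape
(7, 2, 7, 7)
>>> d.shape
(2, 2)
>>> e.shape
(2, 7)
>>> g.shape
(7, 11)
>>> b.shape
(7, 2)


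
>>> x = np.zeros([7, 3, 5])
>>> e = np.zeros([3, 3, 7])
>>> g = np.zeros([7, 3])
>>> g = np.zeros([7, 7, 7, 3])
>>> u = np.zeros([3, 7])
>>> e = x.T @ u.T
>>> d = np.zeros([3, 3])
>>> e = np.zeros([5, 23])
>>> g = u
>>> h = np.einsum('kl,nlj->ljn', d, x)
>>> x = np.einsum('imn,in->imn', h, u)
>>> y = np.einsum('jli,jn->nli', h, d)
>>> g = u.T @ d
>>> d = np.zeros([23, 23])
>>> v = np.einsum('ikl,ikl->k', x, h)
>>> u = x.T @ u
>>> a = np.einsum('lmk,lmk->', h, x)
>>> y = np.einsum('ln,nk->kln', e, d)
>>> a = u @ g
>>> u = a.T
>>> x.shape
(3, 5, 7)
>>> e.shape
(5, 23)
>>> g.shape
(7, 3)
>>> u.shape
(3, 5, 7)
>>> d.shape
(23, 23)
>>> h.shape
(3, 5, 7)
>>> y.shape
(23, 5, 23)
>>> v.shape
(5,)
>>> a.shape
(7, 5, 3)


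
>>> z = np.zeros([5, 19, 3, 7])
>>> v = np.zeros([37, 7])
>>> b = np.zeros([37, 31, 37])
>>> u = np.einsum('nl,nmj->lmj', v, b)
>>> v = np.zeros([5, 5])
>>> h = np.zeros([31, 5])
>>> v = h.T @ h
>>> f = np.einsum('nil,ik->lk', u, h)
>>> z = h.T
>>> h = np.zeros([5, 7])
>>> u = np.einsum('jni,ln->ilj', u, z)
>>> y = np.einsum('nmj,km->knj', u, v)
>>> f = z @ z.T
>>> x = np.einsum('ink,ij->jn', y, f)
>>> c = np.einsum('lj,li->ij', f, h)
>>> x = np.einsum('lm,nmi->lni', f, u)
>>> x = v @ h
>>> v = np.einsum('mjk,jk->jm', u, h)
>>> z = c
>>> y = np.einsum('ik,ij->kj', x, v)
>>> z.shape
(7, 5)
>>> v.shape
(5, 37)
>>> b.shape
(37, 31, 37)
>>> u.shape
(37, 5, 7)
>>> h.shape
(5, 7)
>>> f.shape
(5, 5)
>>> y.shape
(7, 37)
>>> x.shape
(5, 7)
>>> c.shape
(7, 5)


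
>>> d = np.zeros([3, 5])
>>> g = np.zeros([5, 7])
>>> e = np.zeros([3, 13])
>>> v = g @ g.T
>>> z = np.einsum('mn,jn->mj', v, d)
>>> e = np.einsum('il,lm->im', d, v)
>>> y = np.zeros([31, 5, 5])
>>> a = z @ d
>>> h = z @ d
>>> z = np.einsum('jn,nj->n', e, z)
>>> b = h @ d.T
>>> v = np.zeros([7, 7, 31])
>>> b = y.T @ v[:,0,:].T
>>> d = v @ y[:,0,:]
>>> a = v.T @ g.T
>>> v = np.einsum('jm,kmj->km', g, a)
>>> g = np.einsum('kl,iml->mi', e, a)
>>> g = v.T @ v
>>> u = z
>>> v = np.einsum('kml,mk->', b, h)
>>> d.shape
(7, 7, 5)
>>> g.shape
(7, 7)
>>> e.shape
(3, 5)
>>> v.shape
()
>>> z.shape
(5,)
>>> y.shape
(31, 5, 5)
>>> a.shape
(31, 7, 5)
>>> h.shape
(5, 5)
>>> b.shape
(5, 5, 7)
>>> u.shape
(5,)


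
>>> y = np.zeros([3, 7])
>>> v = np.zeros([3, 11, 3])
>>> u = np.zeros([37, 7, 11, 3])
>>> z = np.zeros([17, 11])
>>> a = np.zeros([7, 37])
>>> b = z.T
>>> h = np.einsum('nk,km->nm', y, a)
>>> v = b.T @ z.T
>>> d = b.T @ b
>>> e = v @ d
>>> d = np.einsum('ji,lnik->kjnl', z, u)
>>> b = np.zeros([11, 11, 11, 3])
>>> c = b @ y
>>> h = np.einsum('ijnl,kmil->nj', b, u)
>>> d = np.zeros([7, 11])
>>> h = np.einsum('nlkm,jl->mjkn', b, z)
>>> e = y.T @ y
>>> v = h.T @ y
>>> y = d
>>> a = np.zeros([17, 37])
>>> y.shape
(7, 11)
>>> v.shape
(11, 11, 17, 7)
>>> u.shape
(37, 7, 11, 3)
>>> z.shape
(17, 11)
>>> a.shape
(17, 37)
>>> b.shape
(11, 11, 11, 3)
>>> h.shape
(3, 17, 11, 11)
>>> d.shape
(7, 11)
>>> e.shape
(7, 7)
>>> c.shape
(11, 11, 11, 7)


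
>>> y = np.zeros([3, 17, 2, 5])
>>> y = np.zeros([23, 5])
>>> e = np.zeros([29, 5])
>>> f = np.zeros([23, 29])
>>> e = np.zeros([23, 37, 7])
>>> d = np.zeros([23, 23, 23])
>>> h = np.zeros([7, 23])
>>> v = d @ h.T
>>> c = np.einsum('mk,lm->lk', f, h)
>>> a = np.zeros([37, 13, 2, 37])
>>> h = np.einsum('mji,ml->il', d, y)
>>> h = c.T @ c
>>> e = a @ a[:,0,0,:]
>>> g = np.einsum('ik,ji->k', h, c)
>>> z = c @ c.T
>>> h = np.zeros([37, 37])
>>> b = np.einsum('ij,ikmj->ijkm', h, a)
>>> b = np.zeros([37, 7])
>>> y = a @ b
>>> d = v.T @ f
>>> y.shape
(37, 13, 2, 7)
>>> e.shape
(37, 13, 2, 37)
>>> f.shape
(23, 29)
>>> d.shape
(7, 23, 29)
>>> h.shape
(37, 37)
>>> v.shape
(23, 23, 7)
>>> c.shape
(7, 29)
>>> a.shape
(37, 13, 2, 37)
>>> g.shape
(29,)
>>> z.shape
(7, 7)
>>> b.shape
(37, 7)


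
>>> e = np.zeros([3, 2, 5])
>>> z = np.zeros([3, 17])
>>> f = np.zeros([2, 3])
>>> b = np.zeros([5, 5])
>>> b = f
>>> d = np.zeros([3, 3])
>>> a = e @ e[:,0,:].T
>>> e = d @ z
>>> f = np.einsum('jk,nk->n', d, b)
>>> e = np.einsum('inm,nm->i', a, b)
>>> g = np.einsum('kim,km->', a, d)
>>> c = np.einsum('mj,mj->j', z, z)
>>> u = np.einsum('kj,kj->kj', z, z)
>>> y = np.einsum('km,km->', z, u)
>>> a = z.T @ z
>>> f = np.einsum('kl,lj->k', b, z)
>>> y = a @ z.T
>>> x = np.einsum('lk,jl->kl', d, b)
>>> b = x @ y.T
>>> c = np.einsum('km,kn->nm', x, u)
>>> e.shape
(3,)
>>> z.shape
(3, 17)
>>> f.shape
(2,)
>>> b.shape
(3, 17)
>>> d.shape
(3, 3)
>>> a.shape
(17, 17)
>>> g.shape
()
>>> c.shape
(17, 3)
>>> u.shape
(3, 17)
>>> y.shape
(17, 3)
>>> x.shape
(3, 3)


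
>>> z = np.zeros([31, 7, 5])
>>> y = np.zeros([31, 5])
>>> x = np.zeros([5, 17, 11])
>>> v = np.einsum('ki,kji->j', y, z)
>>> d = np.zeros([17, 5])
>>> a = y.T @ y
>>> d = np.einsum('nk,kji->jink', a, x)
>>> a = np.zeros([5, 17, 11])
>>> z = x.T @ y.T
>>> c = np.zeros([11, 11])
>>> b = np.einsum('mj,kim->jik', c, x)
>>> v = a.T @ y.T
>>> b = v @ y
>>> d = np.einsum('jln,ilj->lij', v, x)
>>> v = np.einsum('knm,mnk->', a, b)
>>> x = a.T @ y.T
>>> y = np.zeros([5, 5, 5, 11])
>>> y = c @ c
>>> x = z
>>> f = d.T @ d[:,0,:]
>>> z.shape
(11, 17, 31)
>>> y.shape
(11, 11)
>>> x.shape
(11, 17, 31)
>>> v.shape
()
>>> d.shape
(17, 5, 11)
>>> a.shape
(5, 17, 11)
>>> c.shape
(11, 11)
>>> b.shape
(11, 17, 5)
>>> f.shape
(11, 5, 11)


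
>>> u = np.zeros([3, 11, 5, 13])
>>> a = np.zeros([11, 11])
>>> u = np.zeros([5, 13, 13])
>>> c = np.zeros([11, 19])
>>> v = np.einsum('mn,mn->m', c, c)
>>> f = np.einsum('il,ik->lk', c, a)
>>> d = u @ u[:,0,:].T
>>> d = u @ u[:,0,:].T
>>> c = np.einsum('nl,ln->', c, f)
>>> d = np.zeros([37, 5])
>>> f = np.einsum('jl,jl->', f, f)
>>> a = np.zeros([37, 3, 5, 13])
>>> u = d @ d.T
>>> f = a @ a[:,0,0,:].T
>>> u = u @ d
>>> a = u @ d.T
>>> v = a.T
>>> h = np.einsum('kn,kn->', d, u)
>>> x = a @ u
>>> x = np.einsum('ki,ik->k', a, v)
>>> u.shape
(37, 5)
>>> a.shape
(37, 37)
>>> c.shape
()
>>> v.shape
(37, 37)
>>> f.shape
(37, 3, 5, 37)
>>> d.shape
(37, 5)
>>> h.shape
()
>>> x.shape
(37,)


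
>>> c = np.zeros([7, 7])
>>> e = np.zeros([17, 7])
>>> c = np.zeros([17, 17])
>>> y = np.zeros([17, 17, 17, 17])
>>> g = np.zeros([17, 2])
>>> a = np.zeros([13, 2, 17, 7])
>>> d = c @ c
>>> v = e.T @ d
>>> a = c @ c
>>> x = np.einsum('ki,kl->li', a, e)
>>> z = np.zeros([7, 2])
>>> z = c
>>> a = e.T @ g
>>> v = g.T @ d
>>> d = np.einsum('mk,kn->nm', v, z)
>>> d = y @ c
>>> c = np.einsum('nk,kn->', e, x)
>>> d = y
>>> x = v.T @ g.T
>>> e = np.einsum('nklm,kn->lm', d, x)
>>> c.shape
()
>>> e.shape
(17, 17)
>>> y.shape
(17, 17, 17, 17)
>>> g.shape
(17, 2)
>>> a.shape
(7, 2)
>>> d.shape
(17, 17, 17, 17)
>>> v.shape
(2, 17)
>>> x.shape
(17, 17)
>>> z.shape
(17, 17)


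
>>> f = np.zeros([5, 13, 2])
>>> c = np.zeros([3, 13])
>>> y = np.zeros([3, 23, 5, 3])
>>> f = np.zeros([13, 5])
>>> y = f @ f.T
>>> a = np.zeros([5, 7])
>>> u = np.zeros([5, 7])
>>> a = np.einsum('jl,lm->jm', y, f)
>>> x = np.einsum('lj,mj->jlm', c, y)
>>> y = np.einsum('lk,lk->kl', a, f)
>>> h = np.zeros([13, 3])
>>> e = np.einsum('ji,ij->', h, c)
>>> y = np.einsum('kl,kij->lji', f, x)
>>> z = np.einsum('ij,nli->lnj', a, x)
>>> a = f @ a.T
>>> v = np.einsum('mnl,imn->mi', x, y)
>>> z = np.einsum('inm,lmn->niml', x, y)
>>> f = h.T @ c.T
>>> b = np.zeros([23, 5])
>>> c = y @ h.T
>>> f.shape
(3, 3)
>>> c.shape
(5, 13, 13)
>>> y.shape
(5, 13, 3)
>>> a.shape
(13, 13)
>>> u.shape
(5, 7)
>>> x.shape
(13, 3, 13)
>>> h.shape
(13, 3)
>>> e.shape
()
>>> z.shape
(3, 13, 13, 5)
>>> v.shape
(13, 5)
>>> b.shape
(23, 5)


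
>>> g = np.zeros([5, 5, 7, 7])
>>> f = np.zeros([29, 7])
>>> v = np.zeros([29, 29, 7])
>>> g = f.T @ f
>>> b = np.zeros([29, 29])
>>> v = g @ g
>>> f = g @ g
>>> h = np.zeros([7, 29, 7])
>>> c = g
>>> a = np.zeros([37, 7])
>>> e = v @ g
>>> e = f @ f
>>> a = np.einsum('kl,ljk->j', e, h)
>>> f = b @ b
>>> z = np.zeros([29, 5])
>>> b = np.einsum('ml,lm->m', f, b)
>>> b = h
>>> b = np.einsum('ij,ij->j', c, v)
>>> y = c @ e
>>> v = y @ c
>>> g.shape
(7, 7)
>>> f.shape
(29, 29)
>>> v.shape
(7, 7)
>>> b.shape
(7,)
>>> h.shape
(7, 29, 7)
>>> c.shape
(7, 7)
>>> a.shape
(29,)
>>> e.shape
(7, 7)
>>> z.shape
(29, 5)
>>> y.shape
(7, 7)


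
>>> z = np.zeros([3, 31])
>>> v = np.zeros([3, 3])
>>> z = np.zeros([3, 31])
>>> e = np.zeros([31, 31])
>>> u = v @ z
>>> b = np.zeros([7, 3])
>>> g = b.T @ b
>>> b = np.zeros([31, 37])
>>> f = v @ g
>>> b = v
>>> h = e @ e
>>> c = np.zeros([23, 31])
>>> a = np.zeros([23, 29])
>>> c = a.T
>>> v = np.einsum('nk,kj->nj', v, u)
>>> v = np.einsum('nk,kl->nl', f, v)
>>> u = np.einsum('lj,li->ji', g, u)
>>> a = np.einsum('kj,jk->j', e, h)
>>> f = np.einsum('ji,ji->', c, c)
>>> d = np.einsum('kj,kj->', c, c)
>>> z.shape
(3, 31)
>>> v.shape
(3, 31)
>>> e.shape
(31, 31)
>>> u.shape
(3, 31)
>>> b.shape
(3, 3)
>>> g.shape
(3, 3)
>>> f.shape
()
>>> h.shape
(31, 31)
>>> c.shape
(29, 23)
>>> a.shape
(31,)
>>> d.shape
()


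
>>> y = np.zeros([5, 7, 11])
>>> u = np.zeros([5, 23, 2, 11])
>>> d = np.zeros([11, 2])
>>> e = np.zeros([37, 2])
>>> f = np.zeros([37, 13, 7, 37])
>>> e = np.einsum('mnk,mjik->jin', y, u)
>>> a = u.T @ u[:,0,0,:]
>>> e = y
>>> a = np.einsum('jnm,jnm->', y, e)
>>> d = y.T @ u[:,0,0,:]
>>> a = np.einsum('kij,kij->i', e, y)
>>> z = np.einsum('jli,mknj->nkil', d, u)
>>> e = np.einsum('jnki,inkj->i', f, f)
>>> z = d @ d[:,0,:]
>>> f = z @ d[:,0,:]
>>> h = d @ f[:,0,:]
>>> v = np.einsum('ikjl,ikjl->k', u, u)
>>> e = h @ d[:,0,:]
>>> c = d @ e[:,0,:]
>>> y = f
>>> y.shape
(11, 7, 11)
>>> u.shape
(5, 23, 2, 11)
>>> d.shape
(11, 7, 11)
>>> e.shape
(11, 7, 11)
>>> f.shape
(11, 7, 11)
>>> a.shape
(7,)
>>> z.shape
(11, 7, 11)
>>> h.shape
(11, 7, 11)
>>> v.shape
(23,)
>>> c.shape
(11, 7, 11)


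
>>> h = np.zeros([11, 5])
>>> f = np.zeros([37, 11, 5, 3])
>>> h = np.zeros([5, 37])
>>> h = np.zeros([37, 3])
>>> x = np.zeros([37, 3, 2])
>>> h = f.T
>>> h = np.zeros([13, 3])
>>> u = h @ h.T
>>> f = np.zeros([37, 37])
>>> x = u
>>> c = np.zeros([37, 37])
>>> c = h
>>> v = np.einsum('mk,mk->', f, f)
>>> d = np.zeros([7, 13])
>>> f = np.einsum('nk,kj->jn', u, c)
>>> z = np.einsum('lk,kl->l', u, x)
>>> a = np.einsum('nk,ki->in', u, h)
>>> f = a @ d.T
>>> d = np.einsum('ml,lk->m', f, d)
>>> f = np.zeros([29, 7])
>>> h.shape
(13, 3)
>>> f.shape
(29, 7)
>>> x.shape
(13, 13)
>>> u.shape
(13, 13)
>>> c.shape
(13, 3)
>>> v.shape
()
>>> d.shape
(3,)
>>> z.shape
(13,)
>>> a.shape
(3, 13)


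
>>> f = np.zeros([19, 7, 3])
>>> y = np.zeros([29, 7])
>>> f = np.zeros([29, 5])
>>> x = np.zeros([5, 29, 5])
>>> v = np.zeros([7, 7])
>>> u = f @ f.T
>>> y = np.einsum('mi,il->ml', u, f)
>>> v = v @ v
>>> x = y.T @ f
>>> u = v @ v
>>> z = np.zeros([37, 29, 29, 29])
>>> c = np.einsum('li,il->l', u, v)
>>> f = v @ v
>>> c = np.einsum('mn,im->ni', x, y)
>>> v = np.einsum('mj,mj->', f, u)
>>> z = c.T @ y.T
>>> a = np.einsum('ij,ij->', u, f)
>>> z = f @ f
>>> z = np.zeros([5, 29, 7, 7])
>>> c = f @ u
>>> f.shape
(7, 7)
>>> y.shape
(29, 5)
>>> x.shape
(5, 5)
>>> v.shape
()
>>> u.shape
(7, 7)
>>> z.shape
(5, 29, 7, 7)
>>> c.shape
(7, 7)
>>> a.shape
()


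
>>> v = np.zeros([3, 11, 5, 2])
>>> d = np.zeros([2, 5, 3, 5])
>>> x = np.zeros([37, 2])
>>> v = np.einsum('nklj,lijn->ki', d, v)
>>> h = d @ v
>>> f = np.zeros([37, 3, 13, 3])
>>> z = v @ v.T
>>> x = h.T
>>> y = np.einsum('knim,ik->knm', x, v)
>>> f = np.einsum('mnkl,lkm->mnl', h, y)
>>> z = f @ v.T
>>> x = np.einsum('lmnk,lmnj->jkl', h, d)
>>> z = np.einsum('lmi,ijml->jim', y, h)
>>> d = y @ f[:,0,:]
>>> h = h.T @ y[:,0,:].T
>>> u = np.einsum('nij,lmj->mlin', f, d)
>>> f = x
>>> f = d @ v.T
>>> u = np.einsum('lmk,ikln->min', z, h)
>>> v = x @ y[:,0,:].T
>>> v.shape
(5, 11, 11)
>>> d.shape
(11, 3, 11)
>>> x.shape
(5, 11, 2)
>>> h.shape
(11, 3, 5, 11)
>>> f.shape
(11, 3, 5)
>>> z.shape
(5, 2, 3)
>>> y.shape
(11, 3, 2)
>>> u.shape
(2, 11, 11)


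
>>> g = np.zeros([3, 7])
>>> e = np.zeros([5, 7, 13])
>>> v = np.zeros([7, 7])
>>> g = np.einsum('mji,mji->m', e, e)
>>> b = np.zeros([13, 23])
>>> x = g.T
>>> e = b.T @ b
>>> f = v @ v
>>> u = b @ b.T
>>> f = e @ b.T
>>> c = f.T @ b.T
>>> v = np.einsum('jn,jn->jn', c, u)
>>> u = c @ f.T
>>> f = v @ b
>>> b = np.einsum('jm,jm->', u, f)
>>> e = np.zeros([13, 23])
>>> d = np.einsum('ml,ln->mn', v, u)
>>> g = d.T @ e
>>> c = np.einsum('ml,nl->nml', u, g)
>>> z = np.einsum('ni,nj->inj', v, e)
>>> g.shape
(23, 23)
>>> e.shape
(13, 23)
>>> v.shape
(13, 13)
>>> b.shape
()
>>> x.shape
(5,)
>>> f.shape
(13, 23)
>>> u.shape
(13, 23)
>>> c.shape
(23, 13, 23)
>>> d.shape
(13, 23)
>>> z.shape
(13, 13, 23)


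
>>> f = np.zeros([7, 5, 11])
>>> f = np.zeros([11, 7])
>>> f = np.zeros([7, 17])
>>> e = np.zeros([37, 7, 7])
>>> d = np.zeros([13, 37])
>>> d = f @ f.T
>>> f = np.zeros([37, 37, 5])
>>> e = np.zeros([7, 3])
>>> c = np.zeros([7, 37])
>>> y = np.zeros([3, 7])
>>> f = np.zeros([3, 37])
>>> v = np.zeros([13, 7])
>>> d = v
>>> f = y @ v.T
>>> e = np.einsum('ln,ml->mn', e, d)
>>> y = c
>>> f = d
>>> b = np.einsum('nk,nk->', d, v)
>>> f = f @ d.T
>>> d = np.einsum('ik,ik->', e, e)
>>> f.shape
(13, 13)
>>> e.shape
(13, 3)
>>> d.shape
()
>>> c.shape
(7, 37)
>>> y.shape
(7, 37)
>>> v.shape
(13, 7)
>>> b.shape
()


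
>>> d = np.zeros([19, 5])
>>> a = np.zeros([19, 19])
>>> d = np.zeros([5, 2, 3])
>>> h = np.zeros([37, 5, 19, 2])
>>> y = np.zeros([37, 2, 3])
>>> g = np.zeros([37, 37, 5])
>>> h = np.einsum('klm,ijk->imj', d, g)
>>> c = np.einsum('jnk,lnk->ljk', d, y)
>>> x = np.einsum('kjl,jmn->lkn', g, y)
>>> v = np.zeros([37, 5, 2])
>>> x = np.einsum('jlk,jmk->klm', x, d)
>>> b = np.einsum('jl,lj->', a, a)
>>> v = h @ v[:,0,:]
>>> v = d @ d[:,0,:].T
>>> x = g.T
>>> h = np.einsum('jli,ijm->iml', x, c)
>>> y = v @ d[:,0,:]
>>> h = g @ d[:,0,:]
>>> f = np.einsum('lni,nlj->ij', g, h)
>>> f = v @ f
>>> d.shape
(5, 2, 3)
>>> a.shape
(19, 19)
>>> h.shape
(37, 37, 3)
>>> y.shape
(5, 2, 3)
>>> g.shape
(37, 37, 5)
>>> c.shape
(37, 5, 3)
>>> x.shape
(5, 37, 37)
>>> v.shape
(5, 2, 5)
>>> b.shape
()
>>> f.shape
(5, 2, 3)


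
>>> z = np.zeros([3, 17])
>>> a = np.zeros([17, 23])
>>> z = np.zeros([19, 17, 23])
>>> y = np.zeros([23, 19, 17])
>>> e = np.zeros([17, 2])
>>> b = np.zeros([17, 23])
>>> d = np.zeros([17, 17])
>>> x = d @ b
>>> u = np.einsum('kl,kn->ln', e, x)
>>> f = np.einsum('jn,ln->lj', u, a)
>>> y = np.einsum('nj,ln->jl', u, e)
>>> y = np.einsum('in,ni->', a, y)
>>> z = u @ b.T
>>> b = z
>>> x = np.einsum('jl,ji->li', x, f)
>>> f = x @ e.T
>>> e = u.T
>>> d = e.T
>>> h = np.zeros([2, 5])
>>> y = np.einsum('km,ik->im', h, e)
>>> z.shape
(2, 17)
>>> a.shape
(17, 23)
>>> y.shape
(23, 5)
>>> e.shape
(23, 2)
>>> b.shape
(2, 17)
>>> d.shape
(2, 23)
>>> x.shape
(23, 2)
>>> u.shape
(2, 23)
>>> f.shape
(23, 17)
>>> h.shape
(2, 5)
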